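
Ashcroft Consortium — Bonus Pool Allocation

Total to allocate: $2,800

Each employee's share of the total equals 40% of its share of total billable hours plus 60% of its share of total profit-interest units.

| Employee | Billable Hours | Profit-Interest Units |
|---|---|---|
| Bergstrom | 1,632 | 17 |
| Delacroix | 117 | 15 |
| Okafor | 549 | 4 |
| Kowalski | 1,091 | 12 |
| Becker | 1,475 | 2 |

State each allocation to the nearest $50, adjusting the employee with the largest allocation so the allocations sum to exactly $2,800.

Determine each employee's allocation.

Bergstrom: $950 | Delacroix: $550 | Okafor: $250 | Kowalski: $650 | Becker: $400

Totals — billable hours 4,864, profit-interest units 50.
Blended shares (40% billable hours + 60% profit-interest units): Bergstrom 0.3382; Delacroix 0.1896; Okafor 0.0931; Kowalski 0.2337; Becker 0.1453.
Unrounded shares: Bergstrom 946.99; Delacroix 530.94; Okafor 260.81; Kowalski 654.42; Becker 406.84.
Rounded to nearest $50: Bergstrom $950; Delacroix $550; Okafor $250; Kowalski $650; Becker $400. Sum = $2,800.
Sum already equals the total — no adjustment.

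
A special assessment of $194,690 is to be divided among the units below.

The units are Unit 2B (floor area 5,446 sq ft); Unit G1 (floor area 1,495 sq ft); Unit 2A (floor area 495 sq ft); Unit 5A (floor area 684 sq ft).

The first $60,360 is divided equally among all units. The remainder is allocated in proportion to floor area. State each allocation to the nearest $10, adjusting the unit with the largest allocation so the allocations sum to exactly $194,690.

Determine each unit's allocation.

First tranche $60,360 split equally: $15,090 each.
Remainder $134,330 by floor area (total 8,120): Unit 2B 90,093.74 → $90,090; Unit G1 24,731.94 → $24,730; Unit 2A 8,188.84 → $8,190; Unit 5A 11,315.48 → $11,320.
Totals: Unit 2B $15,090 + $90,090 = $105,180; Unit G1 $15,090 + $24,730 = $39,820; Unit 2A $15,090 + $8,190 = $23,280; Unit 5A $15,090 + $11,320 = $26,410.

Unit 2B: $105,180; Unit G1: $39,820; Unit 2A: $23,280; Unit 5A: $26,410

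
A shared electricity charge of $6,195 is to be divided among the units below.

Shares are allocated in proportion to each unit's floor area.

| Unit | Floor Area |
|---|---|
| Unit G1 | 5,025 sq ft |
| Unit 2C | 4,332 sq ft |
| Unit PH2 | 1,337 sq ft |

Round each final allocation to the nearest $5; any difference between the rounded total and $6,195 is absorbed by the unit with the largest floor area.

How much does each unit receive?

Unit G1: $2,910 | Unit 2C: $2,510 | Unit PH2: $775

Floor area total: 5,025 + 4,332 + 1,337 = 10,694.
Pro-rata amounts: Unit G1 2,910.97; Unit 2C 2,509.51; Unit PH2 774.52.
At nearest $5: Unit G1 $2,910; Unit 2C $2,510; Unit PH2 $775. Sum = $6,195.
Sum already equals the total — no adjustment.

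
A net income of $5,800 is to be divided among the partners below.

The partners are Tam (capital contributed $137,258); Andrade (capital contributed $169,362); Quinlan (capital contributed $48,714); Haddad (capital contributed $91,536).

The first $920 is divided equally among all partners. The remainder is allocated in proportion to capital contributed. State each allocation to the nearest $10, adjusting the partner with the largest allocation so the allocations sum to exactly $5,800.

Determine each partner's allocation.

Tam: $1,730 · Andrade: $2,080 · Quinlan: $760 · Haddad: $1,230

Equal tier: $920 ÷ 4 = $230 apiece.
Remainder $4,880 by capital contributed (total 446,870): Tam 1,498.91 → $1,500; Andrade 1,849.50 → $1,850; Quinlan 531.98 → $530; Haddad 999.61 → $1,000.
Totals: Tam $230 + $1,500 = $1,730; Andrade $230 + $1,850 = $2,080; Quinlan $230 + $530 = $760; Haddad $230 + $1,000 = $1,230.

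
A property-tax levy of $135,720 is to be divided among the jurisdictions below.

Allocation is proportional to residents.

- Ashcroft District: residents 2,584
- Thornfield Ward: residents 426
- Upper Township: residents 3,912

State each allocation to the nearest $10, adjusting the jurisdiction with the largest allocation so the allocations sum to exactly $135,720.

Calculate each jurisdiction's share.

Total residents = 6,922.
Raw shares: Ashcroft District 2,584/6,922 × $135,720 = 50,664.62; Thornfield Ward 426/6,922 × $135,720 = 8,352.60; Upper Township 3,912/6,922 × $135,720 = 76,702.78.
At nearest $10: Ashcroft District $50,660; Thornfield Ward $8,350; Upper Township $76,700. Sum = $135,710.
Difference $135,720 − $135,710 = +$10 applied to largest allocation (Upper Township): Upper Township becomes $76,710.

Ashcroft District: $50,660 · Thornfield Ward: $8,350 · Upper Township: $76,710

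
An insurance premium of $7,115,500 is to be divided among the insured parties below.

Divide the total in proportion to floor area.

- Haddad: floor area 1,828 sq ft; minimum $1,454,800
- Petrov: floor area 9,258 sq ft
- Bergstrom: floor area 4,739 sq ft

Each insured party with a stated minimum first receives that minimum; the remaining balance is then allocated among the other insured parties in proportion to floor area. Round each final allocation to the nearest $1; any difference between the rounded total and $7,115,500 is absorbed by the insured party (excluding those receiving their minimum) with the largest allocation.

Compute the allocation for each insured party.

Haddad: $1,454,800; Petrov: $3,744,142; Bergstrom: $1,916,558

Guaranteed amounts: Haddad $1,454,800. Residual $5,660,700.
Residual split over remaining floor area 13,997: Petrov 3,744,142.36 → $3,744,142; Bergstrom 1,916,557.64 → $1,916,558.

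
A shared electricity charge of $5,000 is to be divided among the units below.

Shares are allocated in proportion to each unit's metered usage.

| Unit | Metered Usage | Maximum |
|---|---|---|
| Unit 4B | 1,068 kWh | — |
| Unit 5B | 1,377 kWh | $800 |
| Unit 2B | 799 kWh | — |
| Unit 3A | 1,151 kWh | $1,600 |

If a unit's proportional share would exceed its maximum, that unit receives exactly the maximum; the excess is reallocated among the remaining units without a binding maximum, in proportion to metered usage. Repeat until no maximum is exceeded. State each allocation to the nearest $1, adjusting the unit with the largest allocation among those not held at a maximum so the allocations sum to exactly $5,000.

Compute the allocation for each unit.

Metered usage total: 4,395.
Pro-rata shares before constraints: Unit 4B 1,215.02; Unit 5B 1,566.55; Unit 2B 908.99; Unit 3A 1,309.44.
Capped: Unit 5B ($800); balance $4,200 reallocated over remaining metered usage 3,018.
Capped: Unit 3A ($1,600); balance $2,600 reallocated over remaining metered usage 1,867.
Redistributed shares: Unit 4B 1,487.31 → $1,487; Unit 2B 1,112.69 → $1,113.

Unit 4B: $1,487 · Unit 5B: $800 · Unit 2B: $1,113 · Unit 3A: $1,600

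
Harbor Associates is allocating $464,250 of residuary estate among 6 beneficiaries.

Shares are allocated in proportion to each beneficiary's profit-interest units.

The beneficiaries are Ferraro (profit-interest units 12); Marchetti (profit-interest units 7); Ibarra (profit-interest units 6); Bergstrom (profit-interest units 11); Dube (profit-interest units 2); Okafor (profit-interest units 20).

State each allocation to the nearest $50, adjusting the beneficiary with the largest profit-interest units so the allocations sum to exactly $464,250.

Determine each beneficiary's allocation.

Profit-interest units total: 12 + 7 + 6 + 11 + 2 + 20 = 58.
Proportional shares: Ferraro 96,051.72; Marchetti 56,030.17; Ibarra 48,025.86; Bergstrom 88,047.41; Dube 16,008.62; Okafor 160,086.21.
At nearest $50: Ferraro $96,050; Marchetti $56,050; Ibarra $48,050; Bergstrom $88,050; Dube $16,000; Okafor $160,100. Sum = $464,300.
Difference $464,250 − $464,300 = −$50 applied to largest profit-interest units (Okafor): Okafor becomes $160,050.

Ferraro: $96,050; Marchetti: $56,050; Ibarra: $48,050; Bergstrom: $88,050; Dube: $16,000; Okafor: $160,050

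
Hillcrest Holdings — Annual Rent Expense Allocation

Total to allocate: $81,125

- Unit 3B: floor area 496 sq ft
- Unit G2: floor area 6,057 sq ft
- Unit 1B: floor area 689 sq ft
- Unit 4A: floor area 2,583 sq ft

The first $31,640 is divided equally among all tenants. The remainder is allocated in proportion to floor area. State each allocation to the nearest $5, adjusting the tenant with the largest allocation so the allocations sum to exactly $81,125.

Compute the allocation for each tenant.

Unit 3B: $10,410 · Unit G2: $38,415 · Unit 1B: $11,380 · Unit 4A: $20,920

First tranche $31,640 split equally: $7,910 each.
Remainder $49,485 by floor area (total 9,825): Unit 3B 2,498.17 → $2,500; Unit G2 30,506.94 → $30,505; Unit 1B 3,470.25 → $3,470; Unit 4A 13,009.64 → $13,010.
Totals: Unit 3B $7,910 + $2,500 = $10,410; Unit G2 $7,910 + $30,505 = $38,415; Unit 1B $7,910 + $3,470 = $11,380; Unit 4A $7,910 + $13,010 = $20,920.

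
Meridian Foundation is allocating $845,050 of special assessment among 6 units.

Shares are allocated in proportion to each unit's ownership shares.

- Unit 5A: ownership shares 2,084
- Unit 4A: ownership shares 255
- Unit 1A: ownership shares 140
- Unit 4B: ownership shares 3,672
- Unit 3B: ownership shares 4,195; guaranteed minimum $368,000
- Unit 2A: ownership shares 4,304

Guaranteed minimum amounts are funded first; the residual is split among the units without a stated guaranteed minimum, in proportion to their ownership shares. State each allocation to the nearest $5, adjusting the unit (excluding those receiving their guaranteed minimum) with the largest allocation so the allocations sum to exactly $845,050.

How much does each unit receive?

Unit 5A: $95,090 | Unit 4A: $11,635 | Unit 1A: $6,390 | Unit 4B: $167,550 | Unit 3B: $368,000 | Unit 2A: $196,385

Minimums first: Unit 3B $368,000. Remaining pool $477,050.
Remaining pool split over remaining ownership shares 10,455: Unit 5A 95,090.60 → $95,090; Unit 4A 11,635.37 → $11,635; Unit 1A 6,388.04 → $6,390; Unit 4B 167,549.27 → $167,550; Unit 2A 196,386.72 → $196,385.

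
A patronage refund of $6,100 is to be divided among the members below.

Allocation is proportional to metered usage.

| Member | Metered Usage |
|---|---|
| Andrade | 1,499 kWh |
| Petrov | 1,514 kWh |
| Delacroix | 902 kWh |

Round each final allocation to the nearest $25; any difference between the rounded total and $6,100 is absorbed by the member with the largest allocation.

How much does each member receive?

Andrade: $2,325 | Petrov: $2,375 | Delacroix: $1,400

Metered usage total: 3,915.
Raw shares: Andrade 1,499/3,915 × $6,100 = 2,335.61; Petrov 1,514/3,915 × $6,100 = 2,358.98; Delacroix 902/3,915 × $6,100 = 1,405.42.
Rounded to nearest $25: Andrade $2,325; Petrov $2,350; Delacroix $1,400. Sum = $6,075.
Difference $6,100 − $6,075 = +$25 applied to largest allocation (Petrov): Petrov becomes $2,375.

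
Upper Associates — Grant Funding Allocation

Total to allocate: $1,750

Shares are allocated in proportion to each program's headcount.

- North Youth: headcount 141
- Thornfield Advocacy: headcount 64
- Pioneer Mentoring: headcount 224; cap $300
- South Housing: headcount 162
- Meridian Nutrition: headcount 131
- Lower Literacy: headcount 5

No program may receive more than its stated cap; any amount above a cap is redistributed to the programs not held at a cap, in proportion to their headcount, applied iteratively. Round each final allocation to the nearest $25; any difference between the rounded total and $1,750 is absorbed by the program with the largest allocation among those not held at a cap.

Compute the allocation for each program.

North Youth: $400 · Thornfield Advocacy: $175 · Pioneer Mentoring: $300 · South Housing: $475 · Meridian Nutrition: $375 · Lower Literacy: $25

Sum of headcount: 727.
Pro-rata shares before constraints: North Youth 339.41; Thornfield Advocacy 154.06; Pioneer Mentoring 539.20; South Housing 389.96; Meridian Nutrition 315.34; Lower Literacy 12.04.
Capped: Pioneer Mentoring ($300); remaining pool $1,450 reallocated over remaining headcount 503.
Redistributed shares: North Youth 406.46 → $400; Thornfield Advocacy 184.49 → $175; South Housing 467.00 → $475; Meridian Nutrition 377.63 → $375; Lower Literacy 14.41 → $25.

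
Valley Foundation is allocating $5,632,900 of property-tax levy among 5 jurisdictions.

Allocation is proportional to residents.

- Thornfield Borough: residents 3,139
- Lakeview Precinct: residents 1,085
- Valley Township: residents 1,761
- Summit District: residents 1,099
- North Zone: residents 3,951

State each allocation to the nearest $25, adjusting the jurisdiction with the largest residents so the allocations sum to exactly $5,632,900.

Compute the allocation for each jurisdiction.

Combined residents = 3,139 + 1,085 + 1,761 + 1,099 + 3,951 = 11,035.
Unrounded shares: Thornfield Borough 1,602,326.52; Lakeview Precinct 553,846.53; Valley Township 898,915.89; Summit District 560,992.94; North Zone 2,016,818.12.
After rounding ($25): Thornfield Borough $1,602,325; Lakeview Precinct $553,850; Valley Township $898,925; Summit District $561,000; North Zone $2,016,825. Sum = $5,632,925.
Difference $5,632,900 − $5,632,925 = −$25 applied to largest residents (North Zone): North Zone becomes $2,016,800.

Thornfield Borough: $1,602,325 · Lakeview Precinct: $553,850 · Valley Township: $898,925 · Summit District: $561,000 · North Zone: $2,016,800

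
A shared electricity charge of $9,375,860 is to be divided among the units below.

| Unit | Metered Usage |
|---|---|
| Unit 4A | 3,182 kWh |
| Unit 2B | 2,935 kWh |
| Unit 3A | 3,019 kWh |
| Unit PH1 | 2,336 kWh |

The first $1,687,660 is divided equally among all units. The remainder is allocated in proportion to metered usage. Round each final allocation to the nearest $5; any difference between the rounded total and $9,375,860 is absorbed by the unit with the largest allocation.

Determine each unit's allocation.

Equal tier: $1,687,660 ÷ 4 = $421,915 apiece.
Remainder $7,688,200 by metered usage (total 11,472): Unit 4A 2,132,483.65 → $2,132,485; Unit 2B 1,966,951.45 → $1,966,950; Unit 3A 2,023,245.80 → $2,023,245; Unit PH1 1,565,519.11 → $1,565,520.
Totals: Unit 4A $421,915 + $2,132,485 = $2,554,400; Unit 2B $421,915 + $1,966,950 = $2,388,865; Unit 3A $421,915 + $2,023,245 = $2,445,160; Unit PH1 $421,915 + $1,565,520 = $1,987,435.

Unit 4A: $2,554,400; Unit 2B: $2,388,865; Unit 3A: $2,445,160; Unit PH1: $1,987,435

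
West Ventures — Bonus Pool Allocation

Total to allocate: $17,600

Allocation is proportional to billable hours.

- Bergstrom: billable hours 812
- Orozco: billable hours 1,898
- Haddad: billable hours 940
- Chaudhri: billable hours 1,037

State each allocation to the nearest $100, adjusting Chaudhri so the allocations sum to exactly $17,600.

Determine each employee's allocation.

Billable hours total: 4,687.
Unrounded shares: Bergstrom 812/4,687 × $17,600 = 3,049.11; Orozco 1,898/4,687 × $17,600 = 7,127.12; Haddad 940/4,687 × $17,600 = 3,529.76; Chaudhri 1,037/4,687 × $17,600 = 3,894.00.
At nearest $100: Bergstrom $3,000; Orozco $7,100; Haddad $3,500; Chaudhri $3,900. Sum = $17,500.
Difference $17,600 − $17,500 = +$100 applied to Chaudhri: Chaudhri becomes $4,000.

Bergstrom: $3,000; Orozco: $7,100; Haddad: $3,500; Chaudhri: $4,000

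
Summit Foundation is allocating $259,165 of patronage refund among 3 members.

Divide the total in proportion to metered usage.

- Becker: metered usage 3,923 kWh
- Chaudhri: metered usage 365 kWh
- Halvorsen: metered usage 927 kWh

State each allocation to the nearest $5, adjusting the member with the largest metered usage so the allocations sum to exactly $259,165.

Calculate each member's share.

Combined metered usage = 3,923 + 365 + 927 = 5,215.
Pro-rata amounts: Becker 194,957.68; Chaudhri 18,139.07; Halvorsen 46,068.26.
At nearest $5: Becker $194,960; Chaudhri $18,140; Halvorsen $46,070. Sum = $259,170.
Difference $259,165 − $259,170 = −$5 applied to largest metered usage (Becker): Becker becomes $194,955.

Becker: $194,955; Chaudhri: $18,140; Halvorsen: $46,070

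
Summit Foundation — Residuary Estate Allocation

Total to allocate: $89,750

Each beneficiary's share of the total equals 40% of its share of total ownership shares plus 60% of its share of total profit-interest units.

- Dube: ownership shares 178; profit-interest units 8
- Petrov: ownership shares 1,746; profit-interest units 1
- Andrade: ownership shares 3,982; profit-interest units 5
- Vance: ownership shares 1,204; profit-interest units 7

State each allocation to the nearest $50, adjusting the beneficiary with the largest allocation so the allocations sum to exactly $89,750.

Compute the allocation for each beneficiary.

Dube: $21,400; Petrov: $11,400; Andrade: $32,900; Vance: $24,050

Totals — ownership shares 7,110, profit-interest units 21.
Combined weights (40% ownership shares + 60% profit-interest units): Dube 0.2386; Petrov 0.1268; Andrade 0.3669; Vance 0.2677.
Raw shares: Dube 21,413.05; Petrov 11,380.24; Andrade 32,927.45; Vance 24,029.27.
At nearest $50: Dube $21,400; Petrov $11,400; Andrade $32,950; Vance $24,050. Sum = $89,800.
Difference $89,750 − $89,800 = −$50 applied to largest allocation (Andrade): Andrade becomes $32,900.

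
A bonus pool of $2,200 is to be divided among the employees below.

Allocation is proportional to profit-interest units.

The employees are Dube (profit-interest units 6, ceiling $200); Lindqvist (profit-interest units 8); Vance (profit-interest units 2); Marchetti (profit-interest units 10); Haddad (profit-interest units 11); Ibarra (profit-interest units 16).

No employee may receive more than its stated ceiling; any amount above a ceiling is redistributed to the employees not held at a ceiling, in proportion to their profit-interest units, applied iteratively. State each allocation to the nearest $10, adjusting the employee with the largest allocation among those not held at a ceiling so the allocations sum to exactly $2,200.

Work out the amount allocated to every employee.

Combined profit-interest units = 53.
Proportional shares (ignoring caps): Dube 249.06; Lindqvist 332.08; Vance 83.02; Marchetti 415.09; Haddad 456.60; Ibarra 664.15.
Cap binds for Dube ($200); residual $2,000 reallocated over remaining profit-interest units 47.
Redistributed shares: Lindqvist 340.43 → $340; Vance 85.11 → $90; Marchetti 425.53 → $430; Haddad 468.09 → $470; Ibarra 680.85 → $680.
Rounding difference −$10 applied to Ibarra → $670.

Dube: $200 · Lindqvist: $340 · Vance: $90 · Marchetti: $430 · Haddad: $470 · Ibarra: $670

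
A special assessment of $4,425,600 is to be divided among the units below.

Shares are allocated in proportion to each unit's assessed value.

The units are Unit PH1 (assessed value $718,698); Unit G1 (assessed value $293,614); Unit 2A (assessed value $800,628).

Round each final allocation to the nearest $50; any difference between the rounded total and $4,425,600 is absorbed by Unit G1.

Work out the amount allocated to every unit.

Unit PH1: $1,754,450 | Unit G1: $716,700 | Unit 2A: $1,954,450

Combined assessed value = 1,812,940.
Pro-rata amounts: Unit PH1 718,698/1,812,940 × $4,425,600 = 1,754,426.44; Unit G1 293,614/1,812,940 × $4,425,600 = 716,746.34; Unit 2A 800,628/1,812,940 × $4,425,600 = 1,954,427.22.
At nearest $50: Unit PH1 $1,754,450; Unit G1 $716,750; Unit 2A $1,954,450. Sum = $4,425,650.
Difference $4,425,600 − $4,425,650 = −$50 applied to Unit G1: Unit G1 becomes $716,700.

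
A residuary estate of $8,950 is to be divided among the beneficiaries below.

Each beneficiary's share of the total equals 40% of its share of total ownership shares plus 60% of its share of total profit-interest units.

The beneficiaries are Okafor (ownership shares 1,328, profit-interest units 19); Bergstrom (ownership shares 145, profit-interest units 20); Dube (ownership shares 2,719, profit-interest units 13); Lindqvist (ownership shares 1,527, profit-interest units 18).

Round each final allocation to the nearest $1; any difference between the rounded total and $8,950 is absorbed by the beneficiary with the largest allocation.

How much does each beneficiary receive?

Ownership shares total 5,719; profit-interest units total 70.
Combined weights (40% ownership shares + 60% profit-interest units): Okafor 0.2557; Bergstrom 0.1816; Dube 0.3016; Lindqvist 0.2611.
Raw shares: Okafor 2,288.88; Bergstrom 1,625.05; Dube 2,699.34; Lindqvist 2,336.73.
After rounding ($1): Okafor $2,289; Bergstrom $1,625; Dube $2,699; Lindqvist $2,337. Sum = $8,950.
Sum already equals the total — no adjustment.

Okafor: $2,289; Bergstrom: $1,625; Dube: $2,699; Lindqvist: $2,337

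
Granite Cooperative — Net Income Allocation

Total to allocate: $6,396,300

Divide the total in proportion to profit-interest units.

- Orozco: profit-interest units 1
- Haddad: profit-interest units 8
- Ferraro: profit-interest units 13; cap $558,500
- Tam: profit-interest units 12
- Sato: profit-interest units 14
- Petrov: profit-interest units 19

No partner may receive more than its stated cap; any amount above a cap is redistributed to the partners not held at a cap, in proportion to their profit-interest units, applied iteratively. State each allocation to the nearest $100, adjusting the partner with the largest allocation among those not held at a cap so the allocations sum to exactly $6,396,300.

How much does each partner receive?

Combined profit-interest units = 67.
Pro-rata shares before constraints: Orozco 95,467.16; Haddad 763,737.31; Ferraro 1,241,073.13; Tam 1,145,605.97; Sato 1,336,540.30; Petrov 1,813,876.12.
Cap binds for Ferraro ($558,500); balance $5,837,800 reallocated over remaining profit-interest units 54.
Redistributed shares: Orozco 108,107.41 → $108,100; Haddad 864,859.26 → $864,900; Tam 1,297,288.89 → $1,297,300; Sato 1,513,503.70 → $1,513,500; Petrov 2,054,040.74 → $2,054,000.

Orozco: $108,100 · Haddad: $864,900 · Ferraro: $558,500 · Tam: $1,297,300 · Sato: $1,513,500 · Petrov: $2,054,000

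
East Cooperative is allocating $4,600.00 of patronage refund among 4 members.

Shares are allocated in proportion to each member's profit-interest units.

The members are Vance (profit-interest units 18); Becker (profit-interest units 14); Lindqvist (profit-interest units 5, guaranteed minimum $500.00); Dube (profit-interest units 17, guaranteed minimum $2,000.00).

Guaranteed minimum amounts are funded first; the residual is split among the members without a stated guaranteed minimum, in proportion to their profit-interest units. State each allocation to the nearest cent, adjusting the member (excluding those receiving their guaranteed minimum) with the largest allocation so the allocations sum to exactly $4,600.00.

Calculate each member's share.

Vance: $1,181.25 | Becker: $918.75 | Lindqvist: $500.00 | Dube: $2,000.00

Minimums first: Lindqvist $500.00; Dube $2,000.00. Remaining pool $2,100.00.
Remaining pool split over remaining profit-interest units 32: Vance 1,181.2500 → $1,181.25; Becker 918.7500 → $918.75.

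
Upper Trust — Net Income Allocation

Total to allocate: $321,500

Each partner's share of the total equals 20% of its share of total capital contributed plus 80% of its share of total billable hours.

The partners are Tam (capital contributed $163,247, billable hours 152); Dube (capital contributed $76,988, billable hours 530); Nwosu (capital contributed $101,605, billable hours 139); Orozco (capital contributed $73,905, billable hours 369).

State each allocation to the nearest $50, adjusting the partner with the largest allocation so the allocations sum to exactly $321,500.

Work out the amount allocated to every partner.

Tam: $58,100; Dube: $126,450; Nwosu: $45,750; Orozco: $91,200

Capital contributed total 415,745; billable hours total 1,190.
Blended shares (20% capital contributed + 80% billable hours): Tam 0.1807; Dube 0.3933; Nwosu 0.1423; Orozco 0.2836.
Pro-rata amounts: Tam 58,100.56; Dube 126,458.39; Nwosu 45,757.13; Orozco 91,183.92.
At nearest $50: Tam $58,100; Dube $126,450; Nwosu $45,750; Orozco $91,200. Sum = $321,500.
Sum already equals the total — no adjustment.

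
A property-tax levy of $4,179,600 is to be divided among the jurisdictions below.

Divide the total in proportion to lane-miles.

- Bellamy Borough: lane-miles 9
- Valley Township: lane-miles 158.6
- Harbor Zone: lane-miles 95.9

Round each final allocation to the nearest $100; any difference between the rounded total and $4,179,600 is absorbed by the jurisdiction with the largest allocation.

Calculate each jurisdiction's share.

Bellamy Borough: $142,800; Valley Township: $2,515,600; Harbor Zone: $1,521,200

Sum of lane-miles: 263.5.
Unrounded shares: Bellamy Borough 9/263.5 × $4,179,600 = 142,756.74; Valley Township 158.6/263.5 × $4,179,600 = 2,515,690.93; Harbor Zone 95.9/263.5 × $4,179,600 = 1,521,152.33.
At nearest $100: Bellamy Borough $142,800; Valley Township $2,515,700; Harbor Zone $1,521,200. Sum = $4,179,700.
Difference $4,179,600 − $4,179,700 = −$100 applied to largest allocation (Valley Township): Valley Township becomes $2,515,600.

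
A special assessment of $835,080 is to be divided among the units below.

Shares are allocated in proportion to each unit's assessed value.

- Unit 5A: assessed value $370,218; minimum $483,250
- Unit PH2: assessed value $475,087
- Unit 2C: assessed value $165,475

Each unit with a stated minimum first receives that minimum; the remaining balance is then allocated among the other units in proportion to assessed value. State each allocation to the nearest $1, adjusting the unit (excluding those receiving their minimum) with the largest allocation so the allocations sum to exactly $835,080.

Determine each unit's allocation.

Guaranteed amounts: Unit 5A $483,250. Residual $351,830.
Residual split over remaining assessed value 640,562: Unit PH2 260,942.51 → $260,943; Unit 2C 90,887.49 → $90,887.

Unit 5A: $483,250; Unit PH2: $260,943; Unit 2C: $90,887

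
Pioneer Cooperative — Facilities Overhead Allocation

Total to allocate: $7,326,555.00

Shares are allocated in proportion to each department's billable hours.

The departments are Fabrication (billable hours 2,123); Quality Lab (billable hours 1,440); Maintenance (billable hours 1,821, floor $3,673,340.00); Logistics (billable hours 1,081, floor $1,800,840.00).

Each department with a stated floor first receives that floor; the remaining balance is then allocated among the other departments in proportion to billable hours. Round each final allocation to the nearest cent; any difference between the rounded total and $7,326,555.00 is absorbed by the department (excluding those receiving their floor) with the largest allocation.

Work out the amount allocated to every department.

Fabrication: $1,103,730.60; Quality Lab: $748,644.40; Maintenance: $3,673,340.00; Logistics: $1,800,840.00

Guaranteed amounts: Maintenance $3,673,340.00; Logistics $1,800,840.00. Remaining pool $1,852,375.00.
Remaining pool split over remaining billable hours 3,563: Fabrication 1,103,730.5992 → $1,103,730.60; Quality Lab 748,644.4008 → $748,644.40.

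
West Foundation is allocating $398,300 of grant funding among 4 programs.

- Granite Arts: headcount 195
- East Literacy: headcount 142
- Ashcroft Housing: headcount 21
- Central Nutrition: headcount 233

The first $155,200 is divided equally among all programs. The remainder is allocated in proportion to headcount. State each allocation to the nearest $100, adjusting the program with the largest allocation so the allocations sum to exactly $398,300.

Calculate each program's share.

First tranche $155,200 split equally: $38,800 each.
Remainder $243,100 by headcount (total 591): Granite Arts 80,210.66 → $80,200; East Literacy 58,409.81 → $58,400; Ashcroft Housing 8,638.07 → $8,600; Central Nutrition 95,841.46 → $95,800.
Rounding difference +$100 on remainder applied to Central Nutrition.
Totals: Granite Arts $38,800 + $80,200 = $119,000; East Literacy $38,800 + $58,400 = $97,200; Ashcroft Housing $38,800 + $8,600 = $47,400; Central Nutrition $38,800 + $95,900 = $134,700.

Granite Arts: $119,000; East Literacy: $97,200; Ashcroft Housing: $47,400; Central Nutrition: $134,700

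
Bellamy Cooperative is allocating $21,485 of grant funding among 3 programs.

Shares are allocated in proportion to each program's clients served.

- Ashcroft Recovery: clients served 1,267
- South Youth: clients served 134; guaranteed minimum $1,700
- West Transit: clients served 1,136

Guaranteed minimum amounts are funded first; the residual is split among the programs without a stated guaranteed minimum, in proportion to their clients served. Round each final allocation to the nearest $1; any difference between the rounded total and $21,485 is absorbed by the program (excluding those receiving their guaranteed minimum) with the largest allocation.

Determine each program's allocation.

Fund the minimums — South Youth $1,700. Remaining pool $19,785.
Remaining pool split over remaining clients served 2,403: Ashcroft Recovery 10,431.79 → $10,432; West Transit 9,353.21 → $9,353.

Ashcroft Recovery: $10,432; South Youth: $1,700; West Transit: $9,353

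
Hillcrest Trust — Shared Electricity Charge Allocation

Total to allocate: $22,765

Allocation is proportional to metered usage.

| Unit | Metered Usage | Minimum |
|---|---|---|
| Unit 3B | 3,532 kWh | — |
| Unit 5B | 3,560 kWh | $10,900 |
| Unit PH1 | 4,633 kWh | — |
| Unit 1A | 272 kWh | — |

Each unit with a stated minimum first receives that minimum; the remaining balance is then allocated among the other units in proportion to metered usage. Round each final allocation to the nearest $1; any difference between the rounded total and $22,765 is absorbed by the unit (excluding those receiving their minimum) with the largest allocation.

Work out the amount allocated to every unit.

Guaranteed amounts: Unit 5B $10,900. Remaining pool $11,865.
Remaining pool split over remaining metered usage 8,437: Unit 3B 4,967.07 → $4,967; Unit PH1 6,515.41 → $6,515; Unit 1A 382.52 → $383.

Unit 3B: $4,967 · Unit 5B: $10,900 · Unit PH1: $6,515 · Unit 1A: $383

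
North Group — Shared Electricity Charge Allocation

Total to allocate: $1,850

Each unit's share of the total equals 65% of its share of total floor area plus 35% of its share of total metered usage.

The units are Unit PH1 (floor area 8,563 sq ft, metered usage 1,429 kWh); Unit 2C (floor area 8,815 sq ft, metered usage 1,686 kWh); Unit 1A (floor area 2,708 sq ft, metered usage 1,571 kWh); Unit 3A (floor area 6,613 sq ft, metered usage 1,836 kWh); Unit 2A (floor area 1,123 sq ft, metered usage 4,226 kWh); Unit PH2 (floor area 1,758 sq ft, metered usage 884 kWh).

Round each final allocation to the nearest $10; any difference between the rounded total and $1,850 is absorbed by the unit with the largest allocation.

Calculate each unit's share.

Unit PH1: $430; Unit 2C: $450; Unit 1A: $200; Unit 3A: $370; Unit 2A: $280; Unit PH2: $120

Totals — floor area 29,580, metered usage 11,632.
Composite weights (65% floor area + 35% metered usage): Unit PH1 0.2312; Unit 2C 0.2444; Unit 1A 0.1068; Unit 3A 0.2006; Unit 2A 0.1518; Unit PH2 0.0652.
Proportional shares: Unit PH1 427.65; Unit 2C 452.20; Unit 1A 197.54; Unit 3A 371.04; Unit 2A 280.89; Unit PH2 120.68.
At nearest $10: Unit PH1 $430; Unit 2C $450; Unit 1A $200; Unit 3A $370; Unit 2A $280; Unit PH2 $120. Sum = $1,850.
Rounded total matches; no reconciliation needed.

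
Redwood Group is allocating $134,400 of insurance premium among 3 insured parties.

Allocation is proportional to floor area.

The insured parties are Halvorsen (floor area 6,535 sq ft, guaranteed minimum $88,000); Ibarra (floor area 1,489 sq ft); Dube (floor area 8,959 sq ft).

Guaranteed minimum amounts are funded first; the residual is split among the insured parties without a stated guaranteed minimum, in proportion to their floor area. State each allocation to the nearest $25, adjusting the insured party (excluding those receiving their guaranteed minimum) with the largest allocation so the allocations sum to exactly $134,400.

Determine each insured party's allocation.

Halvorsen: $88,000 | Ibarra: $6,625 | Dube: $39,775

Guaranteed amounts: Halvorsen $88,000. Balance $46,400.
Balance split over remaining floor area 10,448: Ibarra 6,612.71 → $6,625; Dube 39,787.29 → $39,775.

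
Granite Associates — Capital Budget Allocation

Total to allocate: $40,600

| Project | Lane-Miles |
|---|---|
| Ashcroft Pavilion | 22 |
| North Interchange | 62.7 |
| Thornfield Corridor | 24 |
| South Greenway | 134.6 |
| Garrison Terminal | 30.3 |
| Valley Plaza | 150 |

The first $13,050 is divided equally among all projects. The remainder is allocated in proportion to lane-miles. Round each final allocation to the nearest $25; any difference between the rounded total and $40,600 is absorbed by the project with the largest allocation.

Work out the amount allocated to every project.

Equal tier: $13,050 ÷ 6 = $2,175 apiece.
Remainder $27,550 by lane-miles (total 423.6): Ashcroft Pavilion 1,430.83 → $1,425; North Interchange 4,077.87 → $4,075; Thornfield Corridor 1,560.91 → $1,550; South Greenway 8,754.08 → $8,750; Garrison Terminal 1,970.64 → $1,975; Valley Plaza 9,755.67 → $9,750.
Rounding difference +$25 on remainder applied to Valley Plaza.
Totals: Ashcroft Pavilion $2,175 + $1,425 = $3,600; North Interchange $2,175 + $4,075 = $6,250; Thornfield Corridor $2,175 + $1,550 = $3,725; South Greenway $2,175 + $8,750 = $10,925; Garrison Terminal $2,175 + $1,975 = $4,150; Valley Plaza $2,175 + $9,775 = $11,950.

Ashcroft Pavilion: $3,600; North Interchange: $6,250; Thornfield Corridor: $3,725; South Greenway: $10,925; Garrison Terminal: $4,150; Valley Plaza: $11,950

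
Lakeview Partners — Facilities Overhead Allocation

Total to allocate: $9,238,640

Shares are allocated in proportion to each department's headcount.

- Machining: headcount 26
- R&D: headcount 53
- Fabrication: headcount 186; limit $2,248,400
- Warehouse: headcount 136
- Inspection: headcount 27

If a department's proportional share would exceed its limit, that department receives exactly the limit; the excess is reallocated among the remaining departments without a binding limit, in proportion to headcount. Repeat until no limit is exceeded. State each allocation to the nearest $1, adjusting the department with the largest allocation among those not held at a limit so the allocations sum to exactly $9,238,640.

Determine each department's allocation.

Machining: $751,018; R&D: $1,530,920; Fabrication: $2,248,400; Warehouse: $3,928,399; Inspection: $779,903

Headcount total: 428.
Pro-rata shares before constraints: Machining 561,225.79; R&D 1,144,037.20; Fabrication 4,014,922.99; Warehouse 2,935,642.62; Inspection 582,811.40.
Held at cap: Fabrication ($2,248,400); remaining pool $6,990,240 reallocated over remaining headcount 242.
Shares after redistribution: Machining 751,017.52 → $751,018; R&D 1,530,920.33 → $1,530,920; Warehouse 3,928,399.34 → $3,928,399; Inspection 779,902.81 → $779,903.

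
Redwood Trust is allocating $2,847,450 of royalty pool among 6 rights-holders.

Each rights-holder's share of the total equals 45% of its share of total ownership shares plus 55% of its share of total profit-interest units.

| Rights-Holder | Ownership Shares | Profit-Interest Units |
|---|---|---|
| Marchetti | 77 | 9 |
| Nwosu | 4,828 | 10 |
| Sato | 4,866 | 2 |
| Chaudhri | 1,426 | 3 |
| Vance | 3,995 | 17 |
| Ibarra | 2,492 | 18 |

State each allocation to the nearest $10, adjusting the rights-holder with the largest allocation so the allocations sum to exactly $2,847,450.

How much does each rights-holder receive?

Ownership shares total 17,684; profit-interest units total 59.
Combined weights (45% ownership shares + 55% profit-interest units): Marchetti 0.0859; Nwosu 0.2161; Sato 0.1425; Chaudhri 0.0643; Vance 0.2601; Ibarra 0.2312.
Raw shares: Marchetti 244,475.52; Nwosu 615,268.91; Sato 405,670.12; Chaudhri 182,957.61; Vance 740,719.32; Ibarra 658,358.53.
Rounded to nearest $10: Marchetti $244,480; Nwosu $615,270; Sato $405,670; Chaudhri $182,960; Vance $740,720; Ibarra $658,360. Sum = $2,847,460.
Difference $2,847,450 − $2,847,460 = −$10 applied to largest allocation (Vance): Vance becomes $740,710.

Marchetti: $244,480; Nwosu: $615,270; Sato: $405,670; Chaudhri: $182,960; Vance: $740,710; Ibarra: $658,360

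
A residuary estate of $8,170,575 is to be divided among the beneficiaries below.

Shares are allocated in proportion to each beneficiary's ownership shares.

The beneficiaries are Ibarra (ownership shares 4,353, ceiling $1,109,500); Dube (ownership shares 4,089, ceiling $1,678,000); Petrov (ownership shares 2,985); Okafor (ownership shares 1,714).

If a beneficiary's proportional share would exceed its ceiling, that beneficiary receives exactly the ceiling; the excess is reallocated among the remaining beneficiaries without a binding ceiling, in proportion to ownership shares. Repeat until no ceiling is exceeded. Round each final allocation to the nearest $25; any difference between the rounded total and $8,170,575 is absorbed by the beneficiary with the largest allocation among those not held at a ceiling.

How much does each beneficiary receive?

Ownership shares total: 13,141.
Unconstrained shares: Ibarra 2,706,530.17; Dube 2,542,384.99; Petrov 1,855,959.70; Okafor 1,065,700.14.
Capped: Ibarra ($1,109,500), Dube ($1,678,000); remaining pool $5,383,075 reallocated over remaining ownership shares 4,699.
Remaining shares: Petrov 3,419,552.86 → $3,419,550; Okafor 1,963,522.14 → $1,963,525.

Ibarra: $1,109,500 · Dube: $1,678,000 · Petrov: $3,419,550 · Okafor: $1,963,525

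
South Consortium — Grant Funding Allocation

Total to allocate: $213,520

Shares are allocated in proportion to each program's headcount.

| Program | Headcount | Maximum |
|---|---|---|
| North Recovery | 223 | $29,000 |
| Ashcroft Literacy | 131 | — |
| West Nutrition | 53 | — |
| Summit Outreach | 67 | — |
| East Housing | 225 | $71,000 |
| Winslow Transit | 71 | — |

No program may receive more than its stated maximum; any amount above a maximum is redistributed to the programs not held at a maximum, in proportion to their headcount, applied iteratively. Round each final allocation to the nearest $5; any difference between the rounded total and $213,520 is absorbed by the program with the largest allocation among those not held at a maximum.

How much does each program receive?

Total headcount = 770.
Unconstrained shares: North Recovery 61,837.61; Ashcroft Literacy 36,326.13; West Nutrition 14,696.83; Summit Outreach 18,579.01; East Housing 62,392.21; Winslow Transit 19,688.21.
Capped: North Recovery ($29,000); balance $184,520 reallocated over remaining headcount 547.
Capped: East Housing ($71,000); balance $113,520 reallocated over remaining headcount 322.
Shares after redistribution: Ashcroft Literacy 46,183.60 → $46,185; West Nutrition 18,684.97 → $18,685; Summit Outreach 23,620.62 → $23,620; Winslow Transit 25,030.81 → $25,030.

North Recovery: $29,000; Ashcroft Literacy: $46,185; West Nutrition: $18,685; Summit Outreach: $23,620; East Housing: $71,000; Winslow Transit: $25,030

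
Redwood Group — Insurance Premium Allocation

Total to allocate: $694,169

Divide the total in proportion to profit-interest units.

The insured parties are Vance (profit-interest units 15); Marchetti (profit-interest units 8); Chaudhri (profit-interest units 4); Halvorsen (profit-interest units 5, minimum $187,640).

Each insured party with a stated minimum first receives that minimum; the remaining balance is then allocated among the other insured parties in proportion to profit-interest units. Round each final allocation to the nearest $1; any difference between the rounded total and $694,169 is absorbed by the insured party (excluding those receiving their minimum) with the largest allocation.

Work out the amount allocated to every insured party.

Vance: $281,405 · Marchetti: $150,083 · Chaudhri: $75,041 · Halvorsen: $187,640

Fund the minimums — Halvorsen $187,640. Residual $506,529.
Residual split over remaining profit-interest units 27: Vance 281,405.00 → $281,405; Marchetti 150,082.67 → $150,083; Chaudhri 75,041.33 → $75,041.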